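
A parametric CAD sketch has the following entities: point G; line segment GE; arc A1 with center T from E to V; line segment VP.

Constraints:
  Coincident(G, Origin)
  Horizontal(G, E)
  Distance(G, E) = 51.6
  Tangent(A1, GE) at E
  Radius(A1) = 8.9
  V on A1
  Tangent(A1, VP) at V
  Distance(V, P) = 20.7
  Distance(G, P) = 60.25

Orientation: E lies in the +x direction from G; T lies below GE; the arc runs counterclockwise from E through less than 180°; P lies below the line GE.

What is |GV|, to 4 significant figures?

45.11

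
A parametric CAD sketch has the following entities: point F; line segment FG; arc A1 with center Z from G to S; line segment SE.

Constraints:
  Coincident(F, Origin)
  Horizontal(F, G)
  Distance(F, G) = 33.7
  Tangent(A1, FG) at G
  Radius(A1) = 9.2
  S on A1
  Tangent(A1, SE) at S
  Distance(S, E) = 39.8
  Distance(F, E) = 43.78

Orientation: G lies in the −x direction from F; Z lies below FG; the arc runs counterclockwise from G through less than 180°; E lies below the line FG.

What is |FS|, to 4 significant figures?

42.95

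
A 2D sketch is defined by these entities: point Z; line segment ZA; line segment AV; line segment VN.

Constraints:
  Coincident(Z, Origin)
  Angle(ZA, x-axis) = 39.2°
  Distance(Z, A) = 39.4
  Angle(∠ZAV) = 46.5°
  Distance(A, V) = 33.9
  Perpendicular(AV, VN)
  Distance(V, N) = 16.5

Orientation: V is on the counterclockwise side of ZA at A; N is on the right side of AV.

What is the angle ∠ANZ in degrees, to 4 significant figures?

55.49°

Z is at the origin; ZA runs at 39.2° with length 39.4, so A = 39.4·(cos 39.2°, sin 39.2°) = (30.53, 24.90). ∠ZAV = 46.5°, so AV runs at 39.2° + (180° − 46.5°) = 172.7° from the x-axis; with |AV| = 33.9, V = A + 33.9·(cos 172.7°, sin 172.7°) = (-3.092, 29.21). AV is perpendicular to VN; with |VN| = 16.5 on the right of AV, N = V + 16.5·(0.1271, 0.9919) = (-0.9958, 45.58). Then cos ∠ANZ = NA·NZ / (|NA||NZ|), giving 55.49°.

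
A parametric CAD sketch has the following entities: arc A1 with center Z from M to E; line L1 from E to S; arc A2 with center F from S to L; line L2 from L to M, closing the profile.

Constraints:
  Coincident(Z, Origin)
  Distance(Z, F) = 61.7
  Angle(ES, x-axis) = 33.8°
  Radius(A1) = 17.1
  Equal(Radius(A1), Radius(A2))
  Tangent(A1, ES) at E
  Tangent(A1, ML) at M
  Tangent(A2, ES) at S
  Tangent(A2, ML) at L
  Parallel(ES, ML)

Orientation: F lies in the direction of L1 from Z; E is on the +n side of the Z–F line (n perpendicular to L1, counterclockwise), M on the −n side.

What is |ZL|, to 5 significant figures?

64.026

The slot axis is L1's direction at 33.8°, so u = (cos 33.8°, sin 33.8°) = (0.83098, 0.55630) and n = (−sin 33.8°, cos 33.8°) = (-0.55630, 0.83098). Z is at the origin and F lies 61.7 along u from Z, so F = 61.7·u = (51.272, 34.323). Tangency of A1 to both parallel lines with radius 17.1 puts E and M at Z ± 17.1·n: E = (-9.5127, 14.210), M = (9.5127, -14.210). Equal radii place S and L the same way about F: S = F + 17.1·n = (41.759, 48.533), L = F − 17.1·n = (60.784, 20.114). Then |ZL| = |L − Z| = 64.026.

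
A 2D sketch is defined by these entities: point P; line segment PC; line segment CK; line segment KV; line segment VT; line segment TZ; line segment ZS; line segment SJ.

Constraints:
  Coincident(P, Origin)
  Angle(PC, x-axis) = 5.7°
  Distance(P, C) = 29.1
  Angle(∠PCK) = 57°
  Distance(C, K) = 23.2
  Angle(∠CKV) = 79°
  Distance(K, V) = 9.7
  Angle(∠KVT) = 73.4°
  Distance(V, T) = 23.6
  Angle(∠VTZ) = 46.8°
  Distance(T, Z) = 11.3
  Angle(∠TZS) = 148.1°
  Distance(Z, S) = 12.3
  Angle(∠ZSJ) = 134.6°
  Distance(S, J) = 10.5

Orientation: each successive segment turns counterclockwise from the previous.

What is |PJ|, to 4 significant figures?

22.02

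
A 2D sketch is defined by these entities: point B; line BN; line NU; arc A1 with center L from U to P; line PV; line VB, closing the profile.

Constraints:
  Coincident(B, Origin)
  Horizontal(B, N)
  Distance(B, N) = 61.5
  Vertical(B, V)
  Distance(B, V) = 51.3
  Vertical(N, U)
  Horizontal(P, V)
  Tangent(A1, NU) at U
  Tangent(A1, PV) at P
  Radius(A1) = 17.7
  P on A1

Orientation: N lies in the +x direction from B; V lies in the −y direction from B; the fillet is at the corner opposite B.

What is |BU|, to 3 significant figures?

70.1

B is at the origin; B and N share the same y with |BN| = 61.5 and N on the +x side, so N = (61.5, 0.00). B and V share the same x with |BV| = 51.3 and V on the −y side, so V = (0.00, -51.3). The virtual corner opposite B is at (61.5, -51.3). The tangent condition forces LU to be normal to NU and tangency of A1 to PV means the radius LP is perpendicular to PV, with radius 17.7, so the center L sits 17.7 in from both sides at L = (43.8, -33.6). That places the tangent points at U = (61.5, -33.6) on NU and P = (43.8, -51.3) on PV. Then |BU| = |U − B| = 70.1.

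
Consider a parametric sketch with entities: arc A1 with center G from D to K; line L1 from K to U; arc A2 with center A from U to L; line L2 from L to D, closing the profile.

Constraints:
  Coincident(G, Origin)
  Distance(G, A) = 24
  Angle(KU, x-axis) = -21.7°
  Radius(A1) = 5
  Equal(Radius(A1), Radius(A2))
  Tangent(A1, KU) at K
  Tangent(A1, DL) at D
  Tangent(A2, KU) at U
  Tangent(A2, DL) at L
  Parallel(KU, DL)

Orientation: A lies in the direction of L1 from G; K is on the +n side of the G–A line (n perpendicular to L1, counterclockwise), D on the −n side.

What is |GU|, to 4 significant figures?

24.52

Tangency of A1 to both parallel lines with radius 5.0 puts K and D at G ± 5.0·n: K = (1.849, 4.646), D = (-1.849, -4.646). Equal radii place U and L the same way about A: U = A + 5.0·n = (24.15, -4.228), L = A − 5.0·n = (20.45, -13.52). Then |GU| = |U − G| = 24.52.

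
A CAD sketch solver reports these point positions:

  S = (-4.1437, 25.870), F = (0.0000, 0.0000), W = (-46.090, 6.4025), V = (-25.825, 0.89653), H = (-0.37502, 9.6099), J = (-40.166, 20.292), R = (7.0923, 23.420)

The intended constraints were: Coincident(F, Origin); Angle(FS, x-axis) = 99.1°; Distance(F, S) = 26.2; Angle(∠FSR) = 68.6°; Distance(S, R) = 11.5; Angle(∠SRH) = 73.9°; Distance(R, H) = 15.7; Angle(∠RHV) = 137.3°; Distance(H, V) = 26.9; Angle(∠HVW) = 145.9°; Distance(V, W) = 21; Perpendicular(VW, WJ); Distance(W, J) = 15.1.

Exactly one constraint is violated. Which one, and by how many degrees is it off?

Perpendicular(VW, WJ) — off by 7.90°.

F = (0.00, 0.00) ✓; FS at 99.10° ✓; |FS| = 26.20 ✓; ∠FSR = 68.60° ✓; |SR| = 11.50 ✓; ∠SRH = 73.90° ✓; |RH| = 15.70 ✓; ∠RHV = 137.3° ✓; |HV| = 26.90 ✓; ∠HVW = 145.9° ✓; |VW| = 21.00 ✓; ∠(VW, WJ) = 97.90° ✗; |WJ| = 15.10 ✓.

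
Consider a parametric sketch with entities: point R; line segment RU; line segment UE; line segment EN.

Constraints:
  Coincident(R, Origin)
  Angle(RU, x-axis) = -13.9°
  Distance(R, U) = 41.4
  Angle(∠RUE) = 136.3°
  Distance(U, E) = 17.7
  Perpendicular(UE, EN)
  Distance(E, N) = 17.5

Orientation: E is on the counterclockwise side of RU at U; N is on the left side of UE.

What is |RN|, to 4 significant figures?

48.91

R is at the origin; RU runs at -13.9° with length 41.4, so U = 41.4·(cos -13.9°, sin -13.9°) = (40.19, -9.945). ∠RUE = 136.3°, so UE runs at -13.9° + (180° − 136.3°) = 29.80° from the x-axis; with |UE| = 17.7, E = U + 17.7·(cos 29.80°, sin 29.80°) = (55.55, -1.149). The perpendicularity gives EN at right angles to UE; with |EN| = 17.5 on the left of UE, N = E + 17.5·(-0.4970, 0.8678) = (46.85, 14.04). Then |RN| = |N − R| = 48.91.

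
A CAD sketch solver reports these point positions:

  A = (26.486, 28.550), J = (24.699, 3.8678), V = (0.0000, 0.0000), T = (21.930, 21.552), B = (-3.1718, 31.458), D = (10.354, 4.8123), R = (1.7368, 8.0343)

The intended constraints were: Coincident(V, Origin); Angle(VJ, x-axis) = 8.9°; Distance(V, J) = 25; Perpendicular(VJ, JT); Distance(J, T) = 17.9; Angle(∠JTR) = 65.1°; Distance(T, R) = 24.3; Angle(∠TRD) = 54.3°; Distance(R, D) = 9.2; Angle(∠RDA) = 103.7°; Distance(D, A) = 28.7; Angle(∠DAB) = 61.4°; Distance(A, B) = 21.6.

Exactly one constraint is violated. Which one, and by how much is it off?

Distance(A, B) = 21.6 — off by 8.20.

V = (0.00, 0.00) ✓; VJ at 8.900° ✓; |VJ| = 25.00 ✓; ∠(VJ, JT) = 90.00° ✓; |JT| = 17.90 ✓; ∠JTR = 65.10° ✓; |TR| = 24.30 ✓; ∠TRD = 54.30° ✓; |RD| = 9.200 ✓; ∠RDA = 103.7° ✓; |DA| = 28.70 ✓; ∠DAB = 61.40° ✓; |AB| = 29.80 ✗.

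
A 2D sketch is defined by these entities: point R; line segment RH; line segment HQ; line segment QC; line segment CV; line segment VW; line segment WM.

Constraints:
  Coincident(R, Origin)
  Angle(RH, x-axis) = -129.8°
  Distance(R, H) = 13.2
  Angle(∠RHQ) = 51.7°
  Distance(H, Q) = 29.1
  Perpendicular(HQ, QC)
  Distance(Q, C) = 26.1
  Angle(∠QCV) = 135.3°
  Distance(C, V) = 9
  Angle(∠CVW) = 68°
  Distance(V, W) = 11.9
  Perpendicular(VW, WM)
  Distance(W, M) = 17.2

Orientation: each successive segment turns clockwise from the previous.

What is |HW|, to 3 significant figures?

28.1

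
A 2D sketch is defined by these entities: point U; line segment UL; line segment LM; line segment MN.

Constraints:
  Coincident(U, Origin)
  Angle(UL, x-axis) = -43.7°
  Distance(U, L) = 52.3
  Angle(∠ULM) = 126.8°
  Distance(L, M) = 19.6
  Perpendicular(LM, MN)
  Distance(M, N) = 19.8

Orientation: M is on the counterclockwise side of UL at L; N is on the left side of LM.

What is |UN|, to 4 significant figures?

55.51

U is at the origin; UL runs at -43.7° with length 52.3, so L = 52.3·(cos -43.7°, sin -43.7°) = (37.81, -36.13). ∠ULM = 126.8°, so LM runs at -43.7° + (180° − 126.8°) = 9.500° from the x-axis; with |LM| = 19.6, M = L + 19.6·(cos 9.500°, sin 9.500°) = (57.14, -32.90). LM ⟂ MN; with |MN| = 19.8 on the left of LM, N = M + 19.8·(-0.1650, 0.9863) = (53.87, -13.37). Then |UN| = |N − U| = 55.51.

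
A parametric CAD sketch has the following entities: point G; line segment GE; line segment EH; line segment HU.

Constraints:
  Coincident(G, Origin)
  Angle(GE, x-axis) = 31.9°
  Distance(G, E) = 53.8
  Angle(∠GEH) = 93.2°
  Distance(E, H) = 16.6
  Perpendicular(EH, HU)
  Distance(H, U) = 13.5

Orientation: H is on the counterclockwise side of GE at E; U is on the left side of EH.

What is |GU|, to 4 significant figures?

44.74

G is at the origin; GE runs at 31.9° with length 53.8, so E = 53.8·(cos 31.9°, sin 31.9°) = (45.67, 28.43). ∠GEH = 93.2°, so EH runs at 31.9° + (180° − 93.2°) = 118.7° from the x-axis; with |EH| = 16.6, H = E + 16.6·(cos 118.7°, sin 118.7°) = (37.70, 42.99). EH is perpendicular to HU; with |HU| = 13.5 on the left of EH, U = H + 13.5·(-0.8771, -0.4802) = (25.86, 36.51). Then |GU| = |U − G| = 44.74.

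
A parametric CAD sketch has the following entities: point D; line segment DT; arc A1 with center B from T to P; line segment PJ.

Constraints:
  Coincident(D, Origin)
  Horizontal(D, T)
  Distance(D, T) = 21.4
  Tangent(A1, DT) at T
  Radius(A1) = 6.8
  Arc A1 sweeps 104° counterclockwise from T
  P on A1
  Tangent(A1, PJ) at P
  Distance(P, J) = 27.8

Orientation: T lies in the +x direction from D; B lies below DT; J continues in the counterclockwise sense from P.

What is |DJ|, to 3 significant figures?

41.4

D is at the origin; D and T share the same y with |DT| = 21.4 and T on the +x side, so T = (21.4, 0.00). Tangency of A1 to DT means the radius BT is perpendicular to DT, so B = T + (0, -6.8) = (21.4, -6.80). On A1, T sits at bearing 90° from B; a 104° counterclockwise sweep puts P at bearing 194°, so P = B + 6.8·(cos 194°, sin 194°) = (14.8, -8.45). The tangent condition forces BP to be normal to PJ, so PJ runs along (−sin 194°, cos 194°); with |PJ| = 27.8, J = (21.5, -35.4). Then |DJ| = |J − D| = 41.4.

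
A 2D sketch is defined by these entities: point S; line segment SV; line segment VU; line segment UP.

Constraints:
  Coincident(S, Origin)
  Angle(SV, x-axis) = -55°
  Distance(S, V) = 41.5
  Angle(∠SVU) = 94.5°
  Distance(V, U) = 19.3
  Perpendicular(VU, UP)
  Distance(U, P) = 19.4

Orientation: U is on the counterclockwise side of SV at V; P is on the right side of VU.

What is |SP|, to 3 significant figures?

64.8

S is at the origin; SV runs at -55.0° with length 41.5, so V = 41.5·(cos -55.0°, sin -55.0°) = (23.8, -34.0). ∠SVU = 94.5°, so VU runs at -55.0° + (180° − 94.5°) = 30.5° from the x-axis; with |VU| = 19.3, U = V + 19.3·(cos 30.5°, sin 30.5°) = (40.4, -24.2). VU is perpendicular to UP; with |UP| = 19.4 on the right of VU, P = U + 19.4·(0.508, -0.862) = (50.3, -40.9). Then |SP| = |P − S| = 64.8.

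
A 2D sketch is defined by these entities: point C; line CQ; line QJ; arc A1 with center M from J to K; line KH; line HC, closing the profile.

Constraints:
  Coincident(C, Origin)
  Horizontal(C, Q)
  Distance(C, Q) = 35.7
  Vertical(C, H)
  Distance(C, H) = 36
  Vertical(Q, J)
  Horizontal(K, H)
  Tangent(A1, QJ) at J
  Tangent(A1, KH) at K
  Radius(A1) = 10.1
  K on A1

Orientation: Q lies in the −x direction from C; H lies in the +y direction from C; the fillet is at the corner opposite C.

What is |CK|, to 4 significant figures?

44.17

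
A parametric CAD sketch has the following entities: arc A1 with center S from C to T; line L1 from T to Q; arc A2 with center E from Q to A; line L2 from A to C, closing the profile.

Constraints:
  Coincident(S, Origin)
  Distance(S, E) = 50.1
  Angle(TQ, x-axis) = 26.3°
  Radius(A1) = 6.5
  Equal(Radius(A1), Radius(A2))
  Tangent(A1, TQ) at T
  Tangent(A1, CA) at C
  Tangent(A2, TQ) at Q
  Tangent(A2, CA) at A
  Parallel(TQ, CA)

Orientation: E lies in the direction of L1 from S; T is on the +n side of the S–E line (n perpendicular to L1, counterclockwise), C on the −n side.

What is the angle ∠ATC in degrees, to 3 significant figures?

75.5°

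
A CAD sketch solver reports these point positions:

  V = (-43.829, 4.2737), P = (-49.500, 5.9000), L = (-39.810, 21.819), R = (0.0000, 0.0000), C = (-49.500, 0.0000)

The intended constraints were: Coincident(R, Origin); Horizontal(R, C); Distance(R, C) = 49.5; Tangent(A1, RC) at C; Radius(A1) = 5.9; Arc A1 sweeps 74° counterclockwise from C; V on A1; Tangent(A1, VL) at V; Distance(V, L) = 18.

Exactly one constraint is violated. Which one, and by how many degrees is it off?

Tangent(A1, VL) at V — off by 3.10°.

R = (0.00, 0.00) ✓; R.y = 0.00, C.y = 0.00 ✓; |RC| = 49.50 ✓; ∠(PC, CR) = 90.00° ✓; |PC| = 5.900 ✓; bearing(P→V) − bearing(P→C) = 74.00° ✓; |PV| = 5.900 ✓; ∠(PV, VL) = 86.90° ✗; |VL| = 18.00 ✓.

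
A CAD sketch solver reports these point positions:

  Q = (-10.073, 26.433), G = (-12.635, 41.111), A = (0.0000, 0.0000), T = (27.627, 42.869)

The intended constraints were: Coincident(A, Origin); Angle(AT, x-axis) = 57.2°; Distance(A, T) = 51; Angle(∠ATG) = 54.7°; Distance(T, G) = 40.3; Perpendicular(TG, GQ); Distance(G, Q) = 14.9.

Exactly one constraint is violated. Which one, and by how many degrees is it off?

Perpendicular(TG, GQ) — off by 7.40°.

A = (0.00, 0.00) ✓; AT at 57.20° ✓; |AT| = 51.00 ✓; ∠ATG = 54.70° ✓; |TG| = 40.30 ✓; ∠(TG, GQ) = 97.40° ✗; |GQ| = 14.90 ✓.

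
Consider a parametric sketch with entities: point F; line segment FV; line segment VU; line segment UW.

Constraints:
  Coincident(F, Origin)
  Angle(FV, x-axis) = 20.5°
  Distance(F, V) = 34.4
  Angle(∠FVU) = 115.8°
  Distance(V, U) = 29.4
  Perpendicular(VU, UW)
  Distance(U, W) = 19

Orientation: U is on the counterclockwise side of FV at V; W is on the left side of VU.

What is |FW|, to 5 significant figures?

45.958

F is at the origin; FV runs at 20.5° with length 34.4, so V = 34.4·(cos 20.5°, sin 20.5°) = (32.222, 12.047). ∠FVU = 115.8°, so VU runs at 20.5° + (180° − 115.8°) = 84.700° from the x-axis; with |VU| = 29.4, U = V + 29.4·(cos 84.700°, sin 84.700°) = (34.937, 41.321). VU is perpendicular to UW; with |UW| = 19.0 on the left of VU, W = U + 19.0·(-0.99572, 0.092371) = (16.018, 43.076). Then |FW| = |W − F| = 45.958.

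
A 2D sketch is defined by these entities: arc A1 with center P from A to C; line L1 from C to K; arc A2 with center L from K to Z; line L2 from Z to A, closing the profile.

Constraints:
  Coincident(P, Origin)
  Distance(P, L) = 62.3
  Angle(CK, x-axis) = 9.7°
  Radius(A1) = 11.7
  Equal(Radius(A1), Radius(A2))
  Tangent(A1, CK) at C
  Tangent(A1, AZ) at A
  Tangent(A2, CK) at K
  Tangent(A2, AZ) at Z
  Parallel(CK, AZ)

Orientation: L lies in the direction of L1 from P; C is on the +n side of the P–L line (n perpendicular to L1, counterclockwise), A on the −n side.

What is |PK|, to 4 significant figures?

63.39

Tangency of A1 to both parallel lines with radius 11.7 puts C and A at P ± 11.7·n: C = (-1.971, 11.53), A = (1.971, -11.53). Equal radii place K and Z the same way about L: K = L + 11.7·n = (59.44, 22.03), Z = L − 11.7·n = (63.38, -1.036). Then |PK| = |K − P| = 63.39.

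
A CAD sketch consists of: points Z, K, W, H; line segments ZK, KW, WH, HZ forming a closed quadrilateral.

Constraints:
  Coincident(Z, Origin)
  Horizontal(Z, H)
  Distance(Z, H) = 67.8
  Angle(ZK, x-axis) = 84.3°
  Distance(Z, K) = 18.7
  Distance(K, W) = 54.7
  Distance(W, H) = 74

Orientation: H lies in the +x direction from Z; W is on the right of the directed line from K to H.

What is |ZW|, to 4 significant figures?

36.22

Z is at the origin; ZH is horizontal with |ZH| = 67.8 and H in +x, so H = (67.8, 0). ZK runs at 84.3° with |ZK| = 18.7, so K = (1.857, 18.61). W is determined by |KW| = 54.7 and |WH| = 74.0 together: it lies at the intersection of circle(K, 54.7) and circle(H, 74.0). With |KH| = 68.52, the foot of the radical line on KH is 16.13 from K and the perpendicular offset is √(54.7² − 16.13²) = 52.27. Taking the right-of-KH solution: W = (3.190, -36.08).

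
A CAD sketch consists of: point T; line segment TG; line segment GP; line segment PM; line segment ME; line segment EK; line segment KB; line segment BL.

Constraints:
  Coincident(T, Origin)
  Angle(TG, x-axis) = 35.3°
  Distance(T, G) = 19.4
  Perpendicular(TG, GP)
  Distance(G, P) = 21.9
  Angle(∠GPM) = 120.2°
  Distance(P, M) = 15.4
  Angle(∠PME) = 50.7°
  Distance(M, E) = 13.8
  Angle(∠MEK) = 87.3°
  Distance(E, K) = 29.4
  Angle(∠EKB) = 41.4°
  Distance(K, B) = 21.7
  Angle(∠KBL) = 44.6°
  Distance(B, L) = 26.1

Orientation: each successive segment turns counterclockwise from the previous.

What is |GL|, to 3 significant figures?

9.64

T is at the origin; TG runs at 35.3° with length 19.4, so G = (15.8, 11.2). The perpendicularity gives GP at right angles to TG, so GP runs at 125°; with |GP| = 21.9, P = (3.18, 29.1). ∠GPM = 120.2° gives PM at -175° from the x-axis; with |PM| = 15.4, M = (-12.2, 27.7). ∠PME = 50.7° gives ME at -45.6° from the x-axis; with |ME| = 13.8, E = (-2.51, 17.9). ∠MEK = 87.3° gives EK at 47.1° from the x-axis; with |EK| = 29.4, K = (17.5, 39.4). ∠EKB = 41.4° gives KB at -174° from the x-axis; with |KB| = 21.7, B = (-4.09, 37.2). ∠KBL = 44.6° gives BL at -38.9° from the x-axis; with |BL| = 26.1, L = (16.2, 20.8). Then |GL| = |L − G| = 9.64.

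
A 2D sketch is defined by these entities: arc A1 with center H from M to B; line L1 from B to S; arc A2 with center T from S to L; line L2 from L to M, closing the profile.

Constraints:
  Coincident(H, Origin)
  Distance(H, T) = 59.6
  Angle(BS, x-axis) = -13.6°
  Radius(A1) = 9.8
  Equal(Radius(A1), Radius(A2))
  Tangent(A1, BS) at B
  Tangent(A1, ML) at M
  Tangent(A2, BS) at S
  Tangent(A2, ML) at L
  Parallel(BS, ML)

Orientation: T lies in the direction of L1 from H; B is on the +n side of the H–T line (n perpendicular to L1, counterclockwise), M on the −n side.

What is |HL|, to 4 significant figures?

60.40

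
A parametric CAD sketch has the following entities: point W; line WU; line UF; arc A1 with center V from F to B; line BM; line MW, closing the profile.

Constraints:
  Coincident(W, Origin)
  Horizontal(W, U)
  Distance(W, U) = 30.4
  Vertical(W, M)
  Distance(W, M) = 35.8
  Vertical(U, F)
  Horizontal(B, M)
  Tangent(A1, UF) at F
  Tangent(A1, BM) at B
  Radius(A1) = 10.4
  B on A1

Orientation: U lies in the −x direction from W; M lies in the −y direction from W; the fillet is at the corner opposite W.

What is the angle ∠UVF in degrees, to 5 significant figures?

67.733°

W is at the origin; WU is horizontal with |WU| = 30.4 and U on the −x side, so U = (-30.400, 0.0000). WM is vertical with |WM| = 35.8 and M on the −y side, so M = (0.0000, -35.800). The virtual corner opposite W is at (-30.400, -35.800). A1 meets UF tangentially, so VF is at right angles to UF and since A1 is tangent to BM there, VB ⟂ BM, with radius 10.4, so the center V sits 10.4 in from both sides at V = (-20.000, -25.400). That places the tangent points at F = (-30.400, -25.400) on UF and B = (-20.000, -35.800) on BM. Then cos ∠UVF = VU·VF / (|VU||VF|), giving 67.733°.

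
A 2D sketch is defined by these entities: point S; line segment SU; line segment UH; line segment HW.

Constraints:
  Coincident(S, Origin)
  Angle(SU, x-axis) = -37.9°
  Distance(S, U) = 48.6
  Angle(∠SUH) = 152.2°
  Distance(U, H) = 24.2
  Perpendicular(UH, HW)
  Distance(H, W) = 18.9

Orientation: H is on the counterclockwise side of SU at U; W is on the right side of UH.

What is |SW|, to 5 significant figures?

79.009

S is at the origin; SU runs at -37.9° with length 48.6, so U = 48.6·(cos -37.9°, sin -37.9°) = (38.349, -29.854). ∠SUH = 152.2°, so UH runs at -37.9° + (180° − 152.2°) = -10.100° from the x-axis; with |UH| = 24.2, H = U + 24.2·(cos -10.100°, sin -10.100°) = (62.174, -34.098). UH ⟂ HW; with |HW| = 18.9 on the right of UH, W = H + 18.9·(-0.17537, -0.98450) = (58.860, -52.705). Then |SW| = |W − S| = 79.009.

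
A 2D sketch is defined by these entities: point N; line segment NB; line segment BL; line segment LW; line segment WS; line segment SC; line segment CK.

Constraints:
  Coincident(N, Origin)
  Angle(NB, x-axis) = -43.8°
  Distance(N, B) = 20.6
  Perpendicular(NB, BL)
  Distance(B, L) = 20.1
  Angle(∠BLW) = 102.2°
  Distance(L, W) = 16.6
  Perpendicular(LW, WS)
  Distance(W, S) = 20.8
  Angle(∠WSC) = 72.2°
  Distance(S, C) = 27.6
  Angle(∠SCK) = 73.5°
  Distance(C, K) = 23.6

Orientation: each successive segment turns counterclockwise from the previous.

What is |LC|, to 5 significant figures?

15.701

N is at the origin; NB runs at -43.8° with length 20.6, so B = (14.868, -14.258). NB is perpendicular to BL, so BL runs at 46.200°; with |BL| = 20.1, L = (28.780, 0.24923). ∠BLW = 102.2° gives LW at 124.00° from the x-axis; with |LW| = 16.6, W = (19.498, 14.011). The perpendicularity gives WS at right angles to LW, so WS runs at -146.00°; with |WS| = 20.8, S = (2.2538, 2.3800). ∠WSC = 72.2° gives SC at -38.200° from the x-axis; with |SC| = 27.6, C = (23.943, -14.688). Then |LC| = |C − L| = 15.701.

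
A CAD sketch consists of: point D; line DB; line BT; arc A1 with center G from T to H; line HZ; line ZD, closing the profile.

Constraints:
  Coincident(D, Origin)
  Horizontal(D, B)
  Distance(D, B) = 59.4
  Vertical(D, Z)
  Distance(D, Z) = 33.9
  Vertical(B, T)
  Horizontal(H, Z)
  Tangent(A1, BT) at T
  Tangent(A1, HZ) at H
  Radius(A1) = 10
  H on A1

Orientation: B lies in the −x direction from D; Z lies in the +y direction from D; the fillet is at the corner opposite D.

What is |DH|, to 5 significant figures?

59.913

The virtual corner opposite D is at (-59.400, 33.900). A1 meets BT tangentially, so GT is at right angles to BT and the tangent condition forces GH to be normal to HZ, with radius 10.0, so the center G sits 10.0 in from both sides at G = (-49.400, 23.900). That places the tangent points at T = (-59.400, 23.900) on BT and H = (-49.400, 33.900) on HZ. Then |DH| = |H − D| = 59.913.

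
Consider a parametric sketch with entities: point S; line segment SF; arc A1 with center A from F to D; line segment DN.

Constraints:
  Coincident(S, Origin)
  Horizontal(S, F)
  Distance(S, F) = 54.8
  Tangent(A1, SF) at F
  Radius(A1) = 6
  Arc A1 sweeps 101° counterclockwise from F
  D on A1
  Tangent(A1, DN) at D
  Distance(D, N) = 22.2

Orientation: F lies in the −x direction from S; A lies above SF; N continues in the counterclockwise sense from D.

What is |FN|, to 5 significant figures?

28.984

S is at the origin; S and F share the same y with |SF| = 54.8 and F on the −x side, so F = (-54.800, 0.0000). Tangency of A1 to SF means the radius AF is perpendicular to SF, so A = F + (0, 6) = (-54.800, 6.0000). On A1, F sits at bearing -90° from A; a 101° counterclockwise sweep puts D at bearing 11°, so D = A + 6.0·(cos 11°, sin 11°) = (-48.910, 7.1449). The tangent condition forces AD to be normal to DN, so DN runs along (−sin 11°, cos 11°); with |DN| = 22.2, N = (-53.146, 28.937). Then |FN| = |N − F| = 28.984.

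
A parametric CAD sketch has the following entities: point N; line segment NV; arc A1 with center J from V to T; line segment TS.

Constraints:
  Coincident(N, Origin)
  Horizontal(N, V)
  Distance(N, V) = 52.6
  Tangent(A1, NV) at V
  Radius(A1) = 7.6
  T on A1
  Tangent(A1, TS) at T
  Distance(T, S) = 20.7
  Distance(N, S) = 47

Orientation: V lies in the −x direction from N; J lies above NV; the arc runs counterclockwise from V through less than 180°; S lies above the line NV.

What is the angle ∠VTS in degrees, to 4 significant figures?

143.0°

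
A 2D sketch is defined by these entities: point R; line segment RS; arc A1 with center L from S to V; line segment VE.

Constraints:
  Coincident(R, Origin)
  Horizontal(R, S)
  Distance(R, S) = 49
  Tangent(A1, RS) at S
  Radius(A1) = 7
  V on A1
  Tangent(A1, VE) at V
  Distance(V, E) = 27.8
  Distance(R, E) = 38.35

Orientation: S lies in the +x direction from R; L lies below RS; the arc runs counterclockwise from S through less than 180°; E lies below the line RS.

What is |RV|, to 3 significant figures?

43.3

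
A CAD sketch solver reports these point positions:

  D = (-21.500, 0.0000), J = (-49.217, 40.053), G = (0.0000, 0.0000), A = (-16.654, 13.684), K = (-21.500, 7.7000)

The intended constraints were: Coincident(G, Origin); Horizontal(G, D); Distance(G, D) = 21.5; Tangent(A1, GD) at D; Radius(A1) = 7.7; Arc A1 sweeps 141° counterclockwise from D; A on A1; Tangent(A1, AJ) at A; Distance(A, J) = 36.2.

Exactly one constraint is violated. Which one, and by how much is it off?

Distance(A, J) = 36.2 — off by 5.70.

G = (0.00, 0.00) ✓; G.y = 0.00, D.y = 0.00 ✓; |GD| = 21.50 ✓; ∠(KD, DG) = 90.00° ✓; |KD| = 7.700 ✓; bearing(K→A) − bearing(K→D) = 141.0° ✓; |KA| = 7.700 ✓; ∠(KA, AJ) = 90.00° ✓; |AJ| = 41.90 ✗.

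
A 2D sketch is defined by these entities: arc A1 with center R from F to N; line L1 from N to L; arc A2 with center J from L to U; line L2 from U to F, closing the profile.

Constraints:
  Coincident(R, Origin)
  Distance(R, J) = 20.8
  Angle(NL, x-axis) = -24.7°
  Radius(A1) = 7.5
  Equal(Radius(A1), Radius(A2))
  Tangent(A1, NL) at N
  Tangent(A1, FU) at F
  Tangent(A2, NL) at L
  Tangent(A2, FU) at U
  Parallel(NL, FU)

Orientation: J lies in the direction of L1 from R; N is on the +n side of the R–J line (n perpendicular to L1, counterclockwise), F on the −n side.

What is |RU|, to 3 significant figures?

22.1

The slot axis is L1's direction at -24.7°, so u = (cos -24.7°, sin -24.7°) = (0.909, -0.418) and n = (−sin -24.7°, cos -24.7°) = (0.418, 0.909). R is at the origin and J lies 20.8 along u from R, so J = 20.8·u = (18.9, -8.69). Tangency of A1 to both parallel lines with radius 7.5 puts N and F at R ± 7.5·n: N = (3.13, 6.81), F = (-3.13, -6.81). Equal radii place L and U the same way about J: L = J + 7.5·n = (22.0, -1.88), U = J − 7.5·n = (15.8, -15.5). Then |RU| = |U − R| = 22.1.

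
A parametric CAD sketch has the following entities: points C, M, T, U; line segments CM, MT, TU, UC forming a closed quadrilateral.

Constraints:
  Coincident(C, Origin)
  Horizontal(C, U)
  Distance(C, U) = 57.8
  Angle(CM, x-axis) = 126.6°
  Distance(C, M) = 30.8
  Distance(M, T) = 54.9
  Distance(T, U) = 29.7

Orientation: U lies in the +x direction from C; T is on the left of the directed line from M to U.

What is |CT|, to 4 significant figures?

41.79

Checks: |MT| = 54.90 ✓; |TU| = 29.70 ✓.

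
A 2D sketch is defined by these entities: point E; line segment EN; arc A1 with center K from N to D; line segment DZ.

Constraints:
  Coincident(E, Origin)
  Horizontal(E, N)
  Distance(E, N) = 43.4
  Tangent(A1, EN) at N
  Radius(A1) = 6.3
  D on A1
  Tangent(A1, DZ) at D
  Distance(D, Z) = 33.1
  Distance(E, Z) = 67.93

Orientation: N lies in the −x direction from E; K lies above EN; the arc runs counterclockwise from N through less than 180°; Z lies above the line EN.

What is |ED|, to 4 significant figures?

39.44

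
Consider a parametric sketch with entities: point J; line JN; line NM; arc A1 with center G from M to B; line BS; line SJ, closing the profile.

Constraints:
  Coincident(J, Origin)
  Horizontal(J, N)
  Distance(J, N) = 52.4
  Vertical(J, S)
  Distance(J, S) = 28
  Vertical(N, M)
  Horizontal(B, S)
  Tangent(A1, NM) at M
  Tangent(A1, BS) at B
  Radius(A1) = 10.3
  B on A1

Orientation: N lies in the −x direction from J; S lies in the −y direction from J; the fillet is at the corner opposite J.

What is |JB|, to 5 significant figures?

50.561

J is at the origin; JN is horizontal with |JN| = 52.4 and N on the −x side, so N = (-52.400, 0.0000). J and S share the same x with |JS| = 28.0 and S on the −y side, so S = (0.0000, -28.000). The virtual corner opposite J is at (-52.400, -28.000). Tangency of A1 to NM means the radius GM is perpendicular to NM and A1 meets BS tangentially, so GB is at right angles to BS, with radius 10.3, so the center G sits 10.3 in from both sides at G = (-42.100, -17.700). That places the tangent points at M = (-52.400, -17.700) on NM and B = (-42.100, -28.000) on BS. Then |JB| = |B − J| = 50.561.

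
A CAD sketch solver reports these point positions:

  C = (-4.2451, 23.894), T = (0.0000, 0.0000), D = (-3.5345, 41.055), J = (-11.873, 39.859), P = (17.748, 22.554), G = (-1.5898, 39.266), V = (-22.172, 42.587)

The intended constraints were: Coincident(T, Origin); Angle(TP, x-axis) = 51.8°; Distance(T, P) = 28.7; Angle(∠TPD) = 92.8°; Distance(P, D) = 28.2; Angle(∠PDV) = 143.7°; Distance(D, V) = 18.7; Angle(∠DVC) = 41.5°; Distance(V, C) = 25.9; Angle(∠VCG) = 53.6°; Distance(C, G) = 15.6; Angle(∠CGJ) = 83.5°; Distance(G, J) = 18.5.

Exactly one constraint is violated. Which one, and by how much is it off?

Distance(G, J) = 18.5 — off by 8.20.

T = (0.00, 0.00) ✓; TP at 51.80° ✓; |TP| = 28.70 ✓; ∠TPD = 92.80° ✓; |PD| = 28.20 ✓; ∠PDV = 143.7° ✓; |DV| = 18.70 ✓; ∠DVC = 41.50° ✓; |VC| = 25.90 ✓; ∠VCG = 53.60° ✓; |CG| = 15.60 ✓; ∠CGJ = 83.50° ✓; |GJ| = 10.30 ✗.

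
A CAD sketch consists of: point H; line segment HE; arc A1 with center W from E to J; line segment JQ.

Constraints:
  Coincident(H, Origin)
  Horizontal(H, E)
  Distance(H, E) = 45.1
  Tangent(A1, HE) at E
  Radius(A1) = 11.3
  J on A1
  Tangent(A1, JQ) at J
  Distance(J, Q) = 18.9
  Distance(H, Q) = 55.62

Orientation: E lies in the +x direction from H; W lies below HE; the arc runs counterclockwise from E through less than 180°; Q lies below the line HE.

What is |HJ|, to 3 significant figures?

39.1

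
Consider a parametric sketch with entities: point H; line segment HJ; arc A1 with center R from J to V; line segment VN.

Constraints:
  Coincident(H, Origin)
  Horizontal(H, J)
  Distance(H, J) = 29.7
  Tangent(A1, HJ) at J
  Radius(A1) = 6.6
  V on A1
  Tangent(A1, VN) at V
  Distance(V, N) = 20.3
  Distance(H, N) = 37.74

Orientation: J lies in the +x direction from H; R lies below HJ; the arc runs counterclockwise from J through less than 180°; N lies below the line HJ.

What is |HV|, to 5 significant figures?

24.323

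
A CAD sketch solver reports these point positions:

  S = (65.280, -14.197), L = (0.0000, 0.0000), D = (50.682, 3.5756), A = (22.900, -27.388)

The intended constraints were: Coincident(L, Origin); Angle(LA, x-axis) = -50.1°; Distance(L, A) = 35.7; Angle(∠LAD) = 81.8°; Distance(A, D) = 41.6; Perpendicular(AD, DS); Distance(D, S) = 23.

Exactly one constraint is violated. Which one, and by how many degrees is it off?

Perpendicular(AD, DS) — off by 8.70°.

L = (0.00, 0.00) ✓; LA at -50.10° ✓; |LA| = 35.70 ✓; ∠LAD = 81.80° ✓; |AD| = 41.60 ✓; ∠(AD, DS) = 98.70° ✗; |DS| = 23.00 ✓.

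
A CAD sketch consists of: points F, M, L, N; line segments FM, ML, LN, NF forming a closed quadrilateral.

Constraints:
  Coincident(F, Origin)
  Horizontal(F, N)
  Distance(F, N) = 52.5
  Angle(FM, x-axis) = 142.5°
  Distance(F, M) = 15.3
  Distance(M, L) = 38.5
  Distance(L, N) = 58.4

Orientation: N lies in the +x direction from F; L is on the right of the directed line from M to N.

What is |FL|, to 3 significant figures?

27.0

F is at the origin; F and N share the same y with |FN| = 52.5 and N in +x, so N = (52.5, 0). FM runs at 142.5° with |FM| = 15.3, so M = (-12.1, 9.31). L is determined by |ML| = 38.5 and |LN| = 58.4 together: it lies at the intersection of circle(M, 38.5) and circle(N, 58.4). With |MN| = 65.3, the foot of the radical line on MN is 17.9 from M and the perpendicular offset is √(38.5² − 17.9²) = 34.1. Taking the right-of-MN solution: L = (0.706, -27.0).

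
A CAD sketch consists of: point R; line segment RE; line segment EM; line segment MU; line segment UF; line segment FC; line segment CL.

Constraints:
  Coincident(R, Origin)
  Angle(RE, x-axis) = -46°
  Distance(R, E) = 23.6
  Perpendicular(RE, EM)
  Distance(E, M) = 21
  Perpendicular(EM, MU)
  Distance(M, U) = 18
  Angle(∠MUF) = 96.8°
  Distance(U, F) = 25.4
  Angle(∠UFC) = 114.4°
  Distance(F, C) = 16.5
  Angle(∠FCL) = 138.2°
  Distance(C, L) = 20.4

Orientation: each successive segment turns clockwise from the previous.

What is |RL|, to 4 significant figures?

37.85

R is at the origin; RE runs at -46.0° with length 23.6, so E = (16.39, -16.98). RE is perpendicular to EM, so EM runs at -136.0°; with |EM| = 21.0, M = (1.288, -31.56). EM ⟂ MU, so MU runs at 134.0°; with |MU| = 18.0, U = (-11.22, -18.62). ∠MUF = 96.8° gives UF at 50.80° from the x-axis; with |UF| = 25.4, F = (4.837, 1.067). ∠UFC = 114.4° gives FC at -14.80° from the x-axis; with |FC| = 16.5, C = (20.79, -3.147). ∠FCL = 138.2° gives CL at -56.60° from the x-axis; with |CL| = 20.4, L = (32.02, -20.18). Then |RL| = |L − R| = 37.85.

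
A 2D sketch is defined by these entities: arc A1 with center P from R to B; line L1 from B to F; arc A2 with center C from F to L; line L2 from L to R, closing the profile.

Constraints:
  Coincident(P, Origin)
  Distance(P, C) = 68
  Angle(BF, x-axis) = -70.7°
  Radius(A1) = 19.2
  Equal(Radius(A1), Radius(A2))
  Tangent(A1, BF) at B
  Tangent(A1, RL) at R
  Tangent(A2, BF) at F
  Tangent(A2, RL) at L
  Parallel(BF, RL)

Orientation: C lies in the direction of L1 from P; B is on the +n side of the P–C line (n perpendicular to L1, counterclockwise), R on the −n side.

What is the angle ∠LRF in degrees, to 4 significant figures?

29.45°

The slot axis is L1's direction at -70.7°, so u = (cos -70.7°, sin -70.7°) = (0.3305, -0.9438) and n = (−sin -70.7°, cos -70.7°) = (0.9438, 0.3305). P is at the origin and C lies 68.0 along u from P, so C = 68.0·u = (22.47, -64.18). Tangency of A1 to both parallel lines with radius 19.2 puts B and R at P ± 19.2·n: B = (18.12, 6.346), R = (-18.12, -6.346). Equal radii place F and L the same way about C: F = C + 19.2·n = (40.60, -57.83), L = C − 19.2·n = (4.354, -70.52). Then cos ∠LRF = RL·RF / (|RL||RF|), giving 29.45°.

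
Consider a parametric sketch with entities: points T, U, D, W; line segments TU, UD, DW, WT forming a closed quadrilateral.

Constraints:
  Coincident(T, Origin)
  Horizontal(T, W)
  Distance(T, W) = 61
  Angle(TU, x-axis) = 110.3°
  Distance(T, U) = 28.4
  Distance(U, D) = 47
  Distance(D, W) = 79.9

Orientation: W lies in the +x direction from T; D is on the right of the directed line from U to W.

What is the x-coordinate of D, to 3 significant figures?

-16.4

Checks: |TW| = 61.00 ✓; |TU| = 28.40 ✓; |UD| = 47.00 ✓; |DW| = 79.90 ✓.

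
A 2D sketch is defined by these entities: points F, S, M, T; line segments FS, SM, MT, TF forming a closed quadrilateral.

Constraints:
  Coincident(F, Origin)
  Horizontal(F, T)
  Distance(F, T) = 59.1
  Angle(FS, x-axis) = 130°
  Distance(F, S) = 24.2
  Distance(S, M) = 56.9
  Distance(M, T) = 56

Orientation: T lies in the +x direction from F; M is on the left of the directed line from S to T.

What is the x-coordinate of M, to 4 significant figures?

32.37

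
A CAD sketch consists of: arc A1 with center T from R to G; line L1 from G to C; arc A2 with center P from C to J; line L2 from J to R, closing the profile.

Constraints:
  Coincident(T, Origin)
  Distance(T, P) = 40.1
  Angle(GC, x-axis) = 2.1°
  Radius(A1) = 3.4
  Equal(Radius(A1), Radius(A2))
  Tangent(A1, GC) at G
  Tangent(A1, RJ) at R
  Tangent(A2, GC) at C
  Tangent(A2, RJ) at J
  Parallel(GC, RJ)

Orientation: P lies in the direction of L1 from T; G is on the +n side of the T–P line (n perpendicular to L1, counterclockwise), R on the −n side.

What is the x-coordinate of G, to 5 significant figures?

-0.12459

The slot axis is L1's direction at 2.1°, so u = (cos 2.1°, sin 2.1°) = (0.99933, 0.036644) and n = (−sin 2.1°, cos 2.1°) = (-0.036644, 0.99933). T is at the origin and P lies 40.1 along u from T, so P = 40.1·u = (40.073, 1.4694). Tangency of A1 to both parallel lines with radius 3.4 puts G and R at T ± 3.4·n: G = (-0.12459, 3.3977), R = (0.12459, -3.3977). So G.x = -0.12459.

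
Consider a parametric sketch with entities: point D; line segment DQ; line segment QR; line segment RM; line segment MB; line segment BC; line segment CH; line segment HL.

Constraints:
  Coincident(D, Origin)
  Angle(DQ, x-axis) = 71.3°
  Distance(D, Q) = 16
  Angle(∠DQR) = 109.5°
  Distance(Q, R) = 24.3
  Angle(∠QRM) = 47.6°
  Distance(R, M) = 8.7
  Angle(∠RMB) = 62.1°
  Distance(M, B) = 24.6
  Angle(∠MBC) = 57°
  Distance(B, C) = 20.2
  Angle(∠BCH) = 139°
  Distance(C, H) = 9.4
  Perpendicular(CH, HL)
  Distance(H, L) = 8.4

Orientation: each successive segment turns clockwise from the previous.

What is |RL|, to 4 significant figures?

4.187

D is at the origin; DQ runs at 71.3° with length 16.0, so Q = (5.130, 15.16). ∠DQR = 109.5° gives QR at 0.8000° from the x-axis; with |QR| = 24.3, R = (29.43, 15.49). ∠QRM = 47.6° gives RM at -131.6° from the x-axis; with |RM| = 8.7, M = (23.65, 8.989). ∠RMB = 62.1° gives MB at 110.5° from the x-axis; with |MB| = 24.6, B = (15.04, 32.03). ∠MBC = 57.0° gives BC at -12.50° from the x-axis; with |BC| = 20.2, C = (34.76, 27.66). ∠BCH = 139.0° gives CH at -53.50° from the x-axis; with |CH| = 9.4, H = (40.35, 20.10). CH ⟂ HL, so HL runs at -143.5°; with |HL| = 8.4, L = (33.60, 15.11). Then |RL| = |L − R| = 4.187.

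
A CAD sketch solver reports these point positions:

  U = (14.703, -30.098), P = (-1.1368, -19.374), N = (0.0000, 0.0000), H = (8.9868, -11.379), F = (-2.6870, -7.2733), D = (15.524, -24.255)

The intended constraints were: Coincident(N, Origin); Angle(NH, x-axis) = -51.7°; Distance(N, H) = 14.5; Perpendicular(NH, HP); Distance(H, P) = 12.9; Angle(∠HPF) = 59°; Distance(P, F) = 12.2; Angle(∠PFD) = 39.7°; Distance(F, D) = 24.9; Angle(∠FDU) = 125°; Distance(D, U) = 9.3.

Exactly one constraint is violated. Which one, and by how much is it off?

Distance(D, U) = 9.3 — off by 3.40.

N = (0.00, 0.00) ✓; NH at -51.70° ✓; |NH| = 14.50 ✓; ∠(NH, HP) = 90.00° ✓; |HP| = 12.90 ✓; ∠HPF = 59.00° ✓; |PF| = 12.20 ✓; ∠PFD = 39.70° ✓; |FD| = 24.90 ✓; ∠FDU = 125.0° ✓; |DU| = 5.900 ✗.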